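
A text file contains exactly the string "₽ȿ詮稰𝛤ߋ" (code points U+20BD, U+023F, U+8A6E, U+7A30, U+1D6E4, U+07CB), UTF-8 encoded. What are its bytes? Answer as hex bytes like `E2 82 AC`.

U+20BD: 3-byte form → E2 82 BD.
U+023F: 2-byte form → C8 BF.
U+8A6E: 3-byte form → E8 A9 AE.
U+7A30: 3-byte form → E7 A8 B0.
U+1D6E4: 4-byte form → F0 9D 9B A4.
U+07CB: 2-byte form → DF 8B.
Concatenated (17 bytes): E2 82 BD C8 BF E8 A9 AE E7 A8 B0 F0 9D 9B A4 DF 8B.

E2 82 BD C8 BF E8 A9 AE E7 A8 B0 F0 9D 9B A4 DF 8B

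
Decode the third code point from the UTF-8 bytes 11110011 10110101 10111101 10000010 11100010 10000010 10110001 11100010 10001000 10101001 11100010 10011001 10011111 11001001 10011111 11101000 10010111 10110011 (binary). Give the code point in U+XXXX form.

Offset 0: leading byte 0xF3 = 11110011 → 4-byte char #1 = F3 B5 BD 82.
Offset 4: leading byte 0xE2 = 11100010 → 3-byte char #2 = E2 82 B1.
Offset 7: leading byte 0xE2 = 11100010 → 3-byte char #3 = E2 88 A9.
Leading byte 0xE2 = 11100010 matches 1110xxxx → 3-byte sequence.
Byte 1: 0xE2 = 11100010, payload 0010 (4 bits).
Byte 2: 0x88 = 10001000 (10xxxxxx ✓), payload 001000.
Byte 3: 0xA9 = 10101001 (10xxxxxx ✓), payload 101001.
Concatenate: 0010001000101001 = 0x2229 (16 bits → U+2229).

U+2229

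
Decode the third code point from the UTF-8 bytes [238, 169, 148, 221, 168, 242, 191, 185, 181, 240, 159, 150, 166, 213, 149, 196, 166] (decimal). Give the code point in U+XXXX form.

U+BFE75

Offset 0: leading byte 0xEE = 11101110 → 3-byte char #1 = EE A9 94.
Offset 3: leading byte 0xDD = 11011101 → 2-byte char #2 = DD A8.
Offset 5: leading byte 0xF2 = 11110010 → 4-byte char #3 = F2 BF B9 B5.
Leading byte 0xF2 = 11110010 matches 11110xxx → 4-byte sequence.
Byte 1: 0xF2 = 11110010, payload 010 (3 bits).
Byte 2: 0xBF = 10111111 (10xxxxxx ✓), payload 111111.
Byte 3: 0xB9 = 10111001 (10xxxxxx ✓), payload 111001.
Byte 4: 0xB5 = 10110101 (10xxxxxx ✓), payload 110101.
Concatenate: 010111111111001110101 = 0xBFE75 (21 bits → U+BFE75).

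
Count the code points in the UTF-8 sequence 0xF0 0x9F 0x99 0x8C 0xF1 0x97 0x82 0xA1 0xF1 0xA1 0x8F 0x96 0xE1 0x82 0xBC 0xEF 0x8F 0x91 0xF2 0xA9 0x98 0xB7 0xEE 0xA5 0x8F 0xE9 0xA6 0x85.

Byte at offset 0: 0xF0 = 11110000 → 4-byte char (#1). Advance 4.
Byte at offset 4: 0xF1 = 11110001 → 4-byte char (#2). Advance 4.
Byte at offset 8: 0xF1 = 11110001 → 4-byte char (#3). Advance 4.
Byte at offset 12: 0xE1 = 11100001 → 3-byte char (#4). Advance 3.
Byte at offset 15: 0xEF = 11101111 → 3-byte char (#5). Advance 3.
Byte at offset 18: 0xF2 = 11110010 → 4-byte char (#6). Advance 4.
Byte at offset 22: 0xEE = 11101110 → 3-byte char (#7). Advance 3.
Byte at offset 25: 0xE9 = 11101001 → 3-byte char (#8). Advance 3.
Reached end at offset 28 after 8 code points.

8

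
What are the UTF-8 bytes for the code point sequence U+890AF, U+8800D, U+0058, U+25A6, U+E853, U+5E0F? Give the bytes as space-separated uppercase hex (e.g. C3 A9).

F2 89 82 AF F2 88 80 8D 58 E2 96 A6 EE A1 93 E5 B8 8F

U+890AF: 4-byte form → F2 89 82 AF.
U+8800D: 4-byte form → F2 88 80 8D.
U+0058: 1-byte form → 58.
U+25A6: 3-byte form → E2 96 A6.
U+E853: 3-byte form → EE A1 93.
U+5E0F: 3-byte form → E5 B8 8F.
Concatenated (18 bytes): F2 89 82 AF F2 88 80 8D 58 E2 96 A6 EE A1 93 E5 B8 8F.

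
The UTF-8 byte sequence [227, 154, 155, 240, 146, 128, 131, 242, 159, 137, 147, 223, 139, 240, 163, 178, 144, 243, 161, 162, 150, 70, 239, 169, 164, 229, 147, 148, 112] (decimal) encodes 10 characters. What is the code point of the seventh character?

Offset 0: leading byte 0xE3 = 11100011 → 3-byte char #1 = E3 9A 9B.
Offset 3: leading byte 0xF0 = 11110000 → 4-byte char #2 = F0 92 80 83.
Offset 7: leading byte 0xF2 = 11110010 → 4-byte char #3 = F2 9F 89 93.
Offset 11: leading byte 0xDF = 11011111 → 2-byte char #4 = DF 8B.
Offset 13: leading byte 0xF0 = 11110000 → 4-byte char #5 = F0 A3 B2 90.
Offset 17: leading byte 0xF3 = 11110011 → 4-byte char #6 = F3 A1 A2 96.
Offset 21: leading byte 0x46 = 01000110 → 1-byte char #7 = 46.
Leading byte 0x46 = 01000110 matches 0xxxxxxx → 1-byte sequence.
Byte 1: 0x46 = 01000110, payload 1000110 (7 bits).
Concatenate: 1000110 = 0x46 (7 bits → U+0046).

U+0046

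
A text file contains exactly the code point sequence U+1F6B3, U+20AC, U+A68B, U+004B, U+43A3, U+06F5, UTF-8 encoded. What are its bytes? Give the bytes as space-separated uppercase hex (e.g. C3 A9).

U+1F6B3: 4-byte form → F0 9F 9A B3.
U+20AC: 3-byte form → E2 82 AC.
U+A68B: 3-byte form → EA 9A 8B.
U+004B: 1-byte form → 4B.
U+43A3: 3-byte form → E4 8E A3.
U+06F5: 2-byte form → DB B5.
Concatenated (16 bytes): F0 9F 9A B3 E2 82 AC EA 9A 8B 4B E4 8E A3 DB B5.

F0 9F 9A B3 E2 82 AC EA 9A 8B 4B E4 8E A3 DB B5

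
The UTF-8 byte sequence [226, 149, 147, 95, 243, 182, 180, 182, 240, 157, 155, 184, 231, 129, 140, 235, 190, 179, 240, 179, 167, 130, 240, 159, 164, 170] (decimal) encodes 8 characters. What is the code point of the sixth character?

Offset 0: leading byte 0xE2 = 11100010 → 3-byte char #1 = E2 95 93.
Offset 3: leading byte 0x5F = 01011111 → 1-byte char #2 = 5F.
Offset 4: leading byte 0xF3 = 11110011 → 4-byte char #3 = F3 B6 B4 B6.
Offset 8: leading byte 0xF0 = 11110000 → 4-byte char #4 = F0 9D 9B B8.
Offset 12: leading byte 0xE7 = 11100111 → 3-byte char #5 = E7 81 8C.
Offset 15: leading byte 0xEB = 11101011 → 3-byte char #6 = EB BE B3.
Leading byte 0xEB = 11101011 matches 1110xxxx → 3-byte sequence.
Byte 1: 0xEB = 11101011, payload 1011 (4 bits).
Byte 2: 0xBE = 10111110 (10xxxxxx ✓), payload 111110.
Byte 3: 0xB3 = 10110011 (10xxxxxx ✓), payload 110011.
Concatenate: 1011111110110011 = 0xBFB3 (16 bits → U+BFB3).

U+BFB3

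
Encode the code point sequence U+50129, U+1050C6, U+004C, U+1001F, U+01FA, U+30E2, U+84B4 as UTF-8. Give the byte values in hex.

F1 90 84 A9 F4 85 83 86 4C F0 90 80 9F C7 BA E3 83 A2 E8 92 B4

U+50129: 4-byte form → F1 90 84 A9.
U+1050C6: 4-byte form → F4 85 83 86.
U+004C: 1-byte form → 4C.
U+1001F: 4-byte form → F0 90 80 9F.
U+01FA: 2-byte form → C7 BA.
U+30E2: 3-byte form → E3 83 A2.
U+84B4: 3-byte form → E8 92 B4.
Concatenated (21 bytes): F1 90 84 A9 F4 85 83 86 4C F0 90 80 9F C7 BA E3 83 A2 E8 92 B4.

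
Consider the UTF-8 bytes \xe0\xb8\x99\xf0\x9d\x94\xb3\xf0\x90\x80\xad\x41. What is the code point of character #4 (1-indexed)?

U+0041

Offset 0: leading byte 0xE0 = 11100000 → 3-byte char #1 = E0 B8 99.
Offset 3: leading byte 0xF0 = 11110000 → 4-byte char #2 = F0 9D 94 B3.
Offset 7: leading byte 0xF0 = 11110000 → 4-byte char #3 = F0 90 80 AD.
Offset 11: leading byte 0x41 = 01000001 → 1-byte char #4 = 41.
Leading byte 0x41 = 01000001 matches 0xxxxxxx → 1-byte sequence.
Byte 1: 0x41 = 01000001, payload 1000001 (7 bits).
Concatenate: 1000001 = 0x41 (7 bits → U+0041).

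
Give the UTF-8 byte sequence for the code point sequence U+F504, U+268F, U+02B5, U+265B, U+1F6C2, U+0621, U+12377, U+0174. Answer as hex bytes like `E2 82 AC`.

EF 94 84 E2 9A 8F CA B5 E2 99 9B F0 9F 9B 82 D8 A1 F0 92 8D B7 C5 B4

U+F504: 3-byte form → EF 94 84.
U+268F: 3-byte form → E2 9A 8F.
U+02B5: 2-byte form → CA B5.
U+265B: 3-byte form → E2 99 9B.
U+1F6C2: 4-byte form → F0 9F 9B 82.
U+0621: 2-byte form → D8 A1.
U+12377: 4-byte form → F0 92 8D B7.
U+0174: 2-byte form → C5 B4.
Concatenated (23 bytes): EF 94 84 E2 9A 8F CA B5 E2 99 9B F0 9F 9B 82 D8 A1 F0 92 8D B7 C5 B4.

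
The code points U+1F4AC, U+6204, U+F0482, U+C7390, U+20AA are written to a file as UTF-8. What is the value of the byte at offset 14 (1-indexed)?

0x8E

1-indexed offset 14 is 0-indexed offset 13.
U+1F4AC → 4-byte form F0 9F 92 AC at offsets 0–3.
U+6204 → 3-byte form E6 88 84 at offsets 4–6.
U+F0482 → 4-byte form F3 B0 92 82 at offsets 7–10.
U+C7390 → 4-byte form F3 87 8E 90 at offsets 11–14.
Offset 13 falls in char 4's range; it's byte 3 of F3 87 8E 90 = 0x8E.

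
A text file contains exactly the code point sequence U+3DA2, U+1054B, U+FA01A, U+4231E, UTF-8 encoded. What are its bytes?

E3 B6 A2 F0 90 95 8B F3 BA 80 9A F1 82 8C 9E

U+3DA2: 3-byte form → E3 B6 A2.
U+1054B: 4-byte form → F0 90 95 8B.
U+FA01A: 4-byte form → F3 BA 80 9A.
U+4231E: 4-byte form → F1 82 8C 9E.
Concatenated (15 bytes): E3 B6 A2 F0 90 95 8B F3 BA 80 9A F1 82 8C 9E.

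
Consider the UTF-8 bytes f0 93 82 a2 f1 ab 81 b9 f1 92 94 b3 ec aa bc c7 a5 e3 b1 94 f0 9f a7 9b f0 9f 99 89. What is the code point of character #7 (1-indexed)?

Offset 0: leading byte 0xF0 = 11110000 → 4-byte char #1 = F0 93 82 A2.
Offset 4: leading byte 0xF1 = 11110001 → 4-byte char #2 = F1 AB 81 B9.
Offset 8: leading byte 0xF1 = 11110001 → 4-byte char #3 = F1 92 94 B3.
Offset 12: leading byte 0xEC = 11101100 → 3-byte char #4 = EC AA BC.
Offset 15: leading byte 0xC7 = 11000111 → 2-byte char #5 = C7 A5.
Offset 17: leading byte 0xE3 = 11100011 → 3-byte char #6 = E3 B1 94.
Offset 20: leading byte 0xF0 = 11110000 → 4-byte char #7 = F0 9F A7 9B.
Leading byte 0xF0 = 11110000 matches 11110xxx → 4-byte sequence.
Byte 1: 0xF0 = 11110000, payload 000 (3 bits).
Byte 2: 0x9F = 10011111 (10xxxxxx ✓), payload 011111.
Byte 3: 0xA7 = 10100111 (10xxxxxx ✓), payload 100111.
Byte 4: 0x9B = 10011011 (10xxxxxx ✓), payload 011011.
Concatenate: 000011111100111011011 = 0x1F9DB (21 bits → U+1F9DB).

U+1F9DB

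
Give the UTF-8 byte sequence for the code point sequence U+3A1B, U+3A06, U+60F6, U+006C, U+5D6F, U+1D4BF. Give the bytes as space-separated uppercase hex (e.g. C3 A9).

U+3A1B: 3-byte form → E3 A8 9B.
U+3A06: 3-byte form → E3 A8 86.
U+60F6: 3-byte form → E6 83 B6.
U+006C: 1-byte form → 6C.
U+5D6F: 3-byte form → E5 B5 AF.
U+1D4BF: 4-byte form → F0 9D 92 BF.
Concatenated (17 bytes): E3 A8 9B E3 A8 86 E6 83 B6 6C E5 B5 AF F0 9D 92 BF.

E3 A8 9B E3 A8 86 E6 83 B6 6C E5 B5 AF F0 9D 92 BF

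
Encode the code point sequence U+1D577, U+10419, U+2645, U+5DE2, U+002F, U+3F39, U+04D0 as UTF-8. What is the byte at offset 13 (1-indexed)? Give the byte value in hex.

0xB7

1-indexed offset 13 is 0-indexed offset 12.
U+1D577 → 4-byte form F0 9D 95 B7 at offsets 0–3.
U+10419 → 4-byte form F0 90 90 99 at offsets 4–7.
U+2645 → 3-byte form E2 99 85 at offsets 8–10.
U+5DE2 → 3-byte form E5 B7 A2 at offsets 11–13.
Offset 12 falls in char 4's range; it's byte 2 of E5 B7 A2 = 0xB7.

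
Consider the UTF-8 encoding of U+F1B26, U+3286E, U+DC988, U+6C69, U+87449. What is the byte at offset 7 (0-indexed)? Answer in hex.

0xAE

U+F1B26 → 4-byte form F3 B1 AC A6 at offsets 0–3.
U+3286E → 4-byte form F0 B2 A1 AE at offsets 4–7.
Offset 7 falls in char 2's range; it's byte 4 of F0 B2 A1 AE = 0xAE.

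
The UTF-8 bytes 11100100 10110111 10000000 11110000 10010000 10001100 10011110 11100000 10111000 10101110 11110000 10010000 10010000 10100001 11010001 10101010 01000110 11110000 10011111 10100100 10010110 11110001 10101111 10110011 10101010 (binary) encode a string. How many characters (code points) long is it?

8

Byte at offset 0: 0xE4 = 11100100 → 3-byte char (#1). Advance 3.
Byte at offset 3: 0xF0 = 11110000 → 4-byte char (#2). Advance 4.
Byte at offset 7: 0xE0 = 11100000 → 3-byte char (#3). Advance 3.
Byte at offset 10: 0xF0 = 11110000 → 4-byte char (#4). Advance 4.
Byte at offset 14: 0xD1 = 11010001 → 2-byte char (#5). Advance 2.
Byte at offset 16: 0x46 = 01000110 → 1-byte char (#6). Advance 1.
Byte at offset 17: 0xF0 = 11110000 → 4-byte char (#7). Advance 4.
Byte at offset 21: 0xF1 = 11110001 → 4-byte char (#8). Advance 4.
Reached end at offset 25 after 8 code points.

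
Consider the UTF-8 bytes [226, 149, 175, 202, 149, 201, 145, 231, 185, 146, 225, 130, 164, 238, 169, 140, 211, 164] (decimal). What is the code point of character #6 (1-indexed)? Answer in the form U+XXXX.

U+EA4C

Offset 0: leading byte 0xE2 = 11100010 → 3-byte char #1 = E2 95 AF.
Offset 3: leading byte 0xCA = 11001010 → 2-byte char #2 = CA 95.
Offset 5: leading byte 0xC9 = 11001001 → 2-byte char #3 = C9 91.
Offset 7: leading byte 0xE7 = 11100111 → 3-byte char #4 = E7 B9 92.
Offset 10: leading byte 0xE1 = 11100001 → 3-byte char #5 = E1 82 A4.
Offset 13: leading byte 0xEE = 11101110 → 3-byte char #6 = EE A9 8C.
Leading byte 0xEE = 11101110 matches 1110xxxx → 3-byte sequence.
Byte 1: 0xEE = 11101110, payload 1110 (4 bits).
Byte 2: 0xA9 = 10101001 (10xxxxxx ✓), payload 101001.
Byte 3: 0x8C = 10001100 (10xxxxxx ✓), payload 001100.
Concatenate: 1110101001001100 = 0xEA4C (16 bits → U+EA4C).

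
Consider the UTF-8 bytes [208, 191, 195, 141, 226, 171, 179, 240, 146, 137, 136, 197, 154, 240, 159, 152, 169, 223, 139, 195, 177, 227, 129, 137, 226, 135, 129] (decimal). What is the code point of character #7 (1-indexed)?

Offset 0: leading byte 0xD0 = 11010000 → 2-byte char #1 = D0 BF.
Offset 2: leading byte 0xC3 = 11000011 → 2-byte char #2 = C3 8D.
Offset 4: leading byte 0xE2 = 11100010 → 3-byte char #3 = E2 AB B3.
Offset 7: leading byte 0xF0 = 11110000 → 4-byte char #4 = F0 92 89 88.
Offset 11: leading byte 0xC5 = 11000101 → 2-byte char #5 = C5 9A.
Offset 13: leading byte 0xF0 = 11110000 → 4-byte char #6 = F0 9F 98 A9.
Offset 17: leading byte 0xDF = 11011111 → 2-byte char #7 = DF 8B.
Leading byte 0xDF = 11011111 matches 110xxxxx → 2-byte sequence.
Byte 1: 0xDF = 11011111, payload 11111 (5 bits).
Byte 2: 0x8B = 10001011 (10xxxxxx ✓), payload 001011.
Concatenate: 11111001011 = 0x7CB (11 bits → U+07CB).

U+07CB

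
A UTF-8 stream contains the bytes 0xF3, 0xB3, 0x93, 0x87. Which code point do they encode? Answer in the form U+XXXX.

U+F34C7

Leading byte 0xF3 = 11110011 matches 11110xxx → 4-byte sequence.
Byte 1: 0xF3 = 11110011, payload 011 (3 bits).
Byte 2: 0xB3 = 10110011 (10xxxxxx ✓), payload 110011.
Byte 3: 0x93 = 10010011 (10xxxxxx ✓), payload 010011.
Byte 4: 0x87 = 10000111 (10xxxxxx ✓), payload 000111.
Concatenate: 011110011010011000111 = 0xF34C7 (21 bits → U+F34C7).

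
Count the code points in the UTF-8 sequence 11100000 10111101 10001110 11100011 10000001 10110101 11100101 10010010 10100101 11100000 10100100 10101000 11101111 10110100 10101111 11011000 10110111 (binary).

6

Byte at offset 0: 0xE0 = 11100000 → 3-byte char (#1). Advance 3.
Byte at offset 3: 0xE3 = 11100011 → 3-byte char (#2). Advance 3.
Byte at offset 6: 0xE5 = 11100101 → 3-byte char (#3). Advance 3.
Byte at offset 9: 0xE0 = 11100000 → 3-byte char (#4). Advance 3.
Byte at offset 12: 0xEF = 11101111 → 3-byte char (#5). Advance 3.
Byte at offset 15: 0xD8 = 11011000 → 2-byte char (#6). Advance 2.
Reached end at offset 17 after 6 code points.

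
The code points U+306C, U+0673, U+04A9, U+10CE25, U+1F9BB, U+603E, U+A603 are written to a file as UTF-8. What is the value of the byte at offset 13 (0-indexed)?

0xA6

U+306C → 3-byte form E3 81 AC at offsets 0–2.
U+0673 → 2-byte form D9 B3 at offsets 3–4.
U+04A9 → 2-byte form D2 A9 at offsets 5–6.
U+10CE25 → 4-byte form F4 8C B8 A5 at offsets 7–10.
U+1F9BB → 4-byte form F0 9F A6 BB at offsets 11–14.
Offset 13 falls in char 5's range; it's byte 3 of F0 9F A6 BB = 0xA6.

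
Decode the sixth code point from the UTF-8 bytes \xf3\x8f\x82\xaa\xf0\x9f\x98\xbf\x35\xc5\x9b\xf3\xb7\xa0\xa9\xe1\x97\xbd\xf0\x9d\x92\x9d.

U+15FD

Offset 0: leading byte 0xF3 = 11110011 → 4-byte char #1 = F3 8F 82 AA.
Offset 4: leading byte 0xF0 = 11110000 → 4-byte char #2 = F0 9F 98 BF.
Offset 8: leading byte 0x35 = 00110101 → 1-byte char #3 = 35.
Offset 9: leading byte 0xC5 = 11000101 → 2-byte char #4 = C5 9B.
Offset 11: leading byte 0xF3 = 11110011 → 4-byte char #5 = F3 B7 A0 A9.
Offset 15: leading byte 0xE1 = 11100001 → 3-byte char #6 = E1 97 BD.
Leading byte 0xE1 = 11100001 matches 1110xxxx → 3-byte sequence.
Byte 1: 0xE1 = 11100001, payload 0001 (4 bits).
Byte 2: 0x97 = 10010111 (10xxxxxx ✓), payload 010111.
Byte 3: 0xBD = 10111101 (10xxxxxx ✓), payload 111101.
Concatenate: 0001010111111101 = 0x15FD (16 bits → U+15FD).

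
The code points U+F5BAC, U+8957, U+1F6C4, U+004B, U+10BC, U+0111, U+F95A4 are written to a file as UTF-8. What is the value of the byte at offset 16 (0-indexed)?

U+F5BAC → 4-byte form F3 B5 AE AC at offsets 0–3.
U+8957 → 3-byte form E8 A5 97 at offsets 4–6.
U+1F6C4 → 4-byte form F0 9F 9B 84 at offsets 7–10.
U+004B → 1-byte form 4B at offsets 11–11.
U+10BC → 3-byte form E1 82 BC at offsets 12–14.
U+0111 → 2-byte form C4 91 at offsets 15–16.
Offset 16 falls in char 6's range; it's byte 2 of C4 91 = 0x91.

0x91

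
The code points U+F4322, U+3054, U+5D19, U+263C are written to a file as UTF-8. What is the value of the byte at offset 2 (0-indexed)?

U+F4322 → 4-byte form F3 B4 8C A2 at offsets 0–3.
Offset 2 falls in char 1's range; it's byte 3 of F3 B4 8C A2 = 0x8C.

0x8C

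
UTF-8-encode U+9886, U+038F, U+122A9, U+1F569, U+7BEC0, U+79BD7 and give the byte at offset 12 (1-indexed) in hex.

0x95

1-indexed offset 12 is 0-indexed offset 11.
U+9886 → 3-byte form E9 A2 86 at offsets 0–2.
U+038F → 2-byte form CE 8F at offsets 3–4.
U+122A9 → 4-byte form F0 92 8A A9 at offsets 5–8.
U+1F569 → 4-byte form F0 9F 95 A9 at offsets 9–12.
Offset 11 falls in char 4's range; it's byte 3 of F0 9F 95 A9 = 0x95.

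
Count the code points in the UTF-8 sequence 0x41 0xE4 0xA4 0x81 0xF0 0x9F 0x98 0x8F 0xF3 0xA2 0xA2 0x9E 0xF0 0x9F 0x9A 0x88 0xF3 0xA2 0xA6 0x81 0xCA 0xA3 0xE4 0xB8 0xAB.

8

Byte at offset 0: 0x41 = 01000001 → 1-byte char (#1). Advance 1.
Byte at offset 1: 0xE4 = 11100100 → 3-byte char (#2). Advance 3.
Byte at offset 4: 0xF0 = 11110000 → 4-byte char (#3). Advance 4.
Byte at offset 8: 0xF3 = 11110011 → 4-byte char (#4). Advance 4.
Byte at offset 12: 0xF0 = 11110000 → 4-byte char (#5). Advance 4.
Byte at offset 16: 0xF3 = 11110011 → 4-byte char (#6). Advance 4.
Byte at offset 20: 0xCA = 11001010 → 2-byte char (#7). Advance 2.
Byte at offset 22: 0xE4 = 11100100 → 3-byte char (#8). Advance 3.
Reached end at offset 25 after 8 code points.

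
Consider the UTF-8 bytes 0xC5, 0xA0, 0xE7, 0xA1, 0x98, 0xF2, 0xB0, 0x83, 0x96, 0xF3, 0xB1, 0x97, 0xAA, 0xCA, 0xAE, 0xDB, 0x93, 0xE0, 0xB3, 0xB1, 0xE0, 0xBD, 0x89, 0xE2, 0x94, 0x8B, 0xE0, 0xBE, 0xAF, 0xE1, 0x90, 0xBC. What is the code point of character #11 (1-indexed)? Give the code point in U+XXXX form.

U+143C

Offset 0: leading byte 0xC5 = 11000101 → 2-byte char #1 = C5 A0.
Offset 2: leading byte 0xE7 = 11100111 → 3-byte char #2 = E7 A1 98.
Offset 5: leading byte 0xF2 = 11110010 → 4-byte char #3 = F2 B0 83 96.
Offset 9: leading byte 0xF3 = 11110011 → 4-byte char #4 = F3 B1 97 AA.
Offset 13: leading byte 0xCA = 11001010 → 2-byte char #5 = CA AE.
Offset 15: leading byte 0xDB = 11011011 → 2-byte char #6 = DB 93.
Offset 17: leading byte 0xE0 = 11100000 → 3-byte char #7 = E0 B3 B1.
Offset 20: leading byte 0xE0 = 11100000 → 3-byte char #8 = E0 BD 89.
Offset 23: leading byte 0xE2 = 11100010 → 3-byte char #9 = E2 94 8B.
Offset 26: leading byte 0xE0 = 11100000 → 3-byte char #10 = E0 BE AF.
Offset 29: leading byte 0xE1 = 11100001 → 3-byte char #11 = E1 90 BC.
Leading byte 0xE1 = 11100001 matches 1110xxxx → 3-byte sequence.
Byte 1: 0xE1 = 11100001, payload 0001 (4 bits).
Byte 2: 0x90 = 10010000 (10xxxxxx ✓), payload 010000.
Byte 3: 0xBC = 10111100 (10xxxxxx ✓), payload 111100.
Concatenate: 0001010000111100 = 0x143C (16 bits → U+143C).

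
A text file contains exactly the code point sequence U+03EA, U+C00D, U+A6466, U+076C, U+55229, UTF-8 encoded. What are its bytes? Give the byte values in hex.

U+03EA: 2-byte form → CF AA.
U+C00D: 3-byte form → EC 80 8D.
U+A6466: 4-byte form → F2 A6 91 A6.
U+076C: 2-byte form → DD AC.
U+55229: 4-byte form → F1 95 88 A9.
Concatenated (15 bytes): CF AA EC 80 8D F2 A6 91 A6 DD AC F1 95 88 A9.

CF AA EC 80 8D F2 A6 91 A6 DD AC F1 95 88 A9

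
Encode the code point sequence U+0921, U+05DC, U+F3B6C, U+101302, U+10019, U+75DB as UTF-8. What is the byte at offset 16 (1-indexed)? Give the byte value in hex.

0x80

1-indexed offset 16 is 0-indexed offset 15.
U+0921 → 3-byte form E0 A4 A1 at offsets 0–2.
U+05DC → 2-byte form D7 9C at offsets 3–4.
U+F3B6C → 4-byte form F3 B3 AD AC at offsets 5–8.
U+101302 → 4-byte form F4 81 8C 82 at offsets 9–12.
U+10019 → 4-byte form F0 90 80 99 at offsets 13–16.
Offset 15 falls in char 5's range; it's byte 3 of F0 90 80 99 = 0x80.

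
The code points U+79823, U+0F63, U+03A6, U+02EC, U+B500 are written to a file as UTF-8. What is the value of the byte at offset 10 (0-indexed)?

U+79823 → 4-byte form F1 B9 A0 A3 at offsets 0–3.
U+0F63 → 3-byte form E0 BD A3 at offsets 4–6.
U+03A6 → 2-byte form CE A6 at offsets 7–8.
U+02EC → 2-byte form CB AC at offsets 9–10.
Offset 10 falls in char 4's range; it's byte 2 of CB AC = 0xAC.

0xAC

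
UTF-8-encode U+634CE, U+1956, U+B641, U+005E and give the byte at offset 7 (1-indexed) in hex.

1-indexed offset 7 is 0-indexed offset 6.
U+634CE → 4-byte form F1 A3 93 8E at offsets 0–3.
U+1956 → 3-byte form E1 A5 96 at offsets 4–6.
Offset 6 falls in char 2's range; it's byte 3 of E1 A5 96 = 0x96.

0x96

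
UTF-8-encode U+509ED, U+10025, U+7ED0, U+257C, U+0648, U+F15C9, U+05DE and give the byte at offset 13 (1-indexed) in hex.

1-indexed offset 13 is 0-indexed offset 12.
U+509ED → 4-byte form F1 90 A7 AD at offsets 0–3.
U+10025 → 4-byte form F0 90 80 A5 at offsets 4–7.
U+7ED0 → 3-byte form E7 BB 90 at offsets 8–10.
U+257C → 3-byte form E2 95 BC at offsets 11–13.
Offset 12 falls in char 4's range; it's byte 2 of E2 95 BC = 0x95.

0x95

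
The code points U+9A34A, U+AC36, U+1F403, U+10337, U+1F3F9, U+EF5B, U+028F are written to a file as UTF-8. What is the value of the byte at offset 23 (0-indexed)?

0x8F

U+9A34A → 4-byte form F2 9A 8D 8A at offsets 0–3.
U+AC36 → 3-byte form EA B0 B6 at offsets 4–6.
U+1F403 → 4-byte form F0 9F 90 83 at offsets 7–10.
U+10337 → 4-byte form F0 90 8C B7 at offsets 11–14.
U+1F3F9 → 4-byte form F0 9F 8F B9 at offsets 15–18.
U+EF5B → 3-byte form EE BD 9B at offsets 19–21.
U+028F → 2-byte form CA 8F at offsets 22–23.
Offset 23 falls in char 7's range; it's byte 2 of CA 8F = 0x8F.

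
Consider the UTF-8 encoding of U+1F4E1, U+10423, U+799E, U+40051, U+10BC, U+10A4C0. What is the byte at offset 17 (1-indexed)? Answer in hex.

1-indexed offset 17 is 0-indexed offset 16.
U+1F4E1 → 4-byte form F0 9F 93 A1 at offsets 0–3.
U+10423 → 4-byte form F0 90 90 A3 at offsets 4–7.
U+799E → 3-byte form E7 A6 9E at offsets 8–10.
U+40051 → 4-byte form F1 80 81 91 at offsets 11–14.
U+10BC → 3-byte form E1 82 BC at offsets 15–17.
Offset 16 falls in char 5's range; it's byte 2 of E1 82 BC = 0x82.

0x82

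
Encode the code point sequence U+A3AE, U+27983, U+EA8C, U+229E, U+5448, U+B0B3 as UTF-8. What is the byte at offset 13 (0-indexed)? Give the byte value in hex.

U+A3AE → 3-byte form EA 8E AE at offsets 0–2.
U+27983 → 4-byte form F0 A7 A6 83 at offsets 3–6.
U+EA8C → 3-byte form EE AA 8C at offsets 7–9.
U+229E → 3-byte form E2 8A 9E at offsets 10–12.
U+5448 → 3-byte form E5 91 88 at offsets 13–15.
Offset 13 falls in char 5's range; it's byte 1 of E5 91 88 = 0xE5.

0xE5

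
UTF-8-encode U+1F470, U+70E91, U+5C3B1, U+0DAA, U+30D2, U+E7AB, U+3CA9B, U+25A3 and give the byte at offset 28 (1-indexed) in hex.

0xA3

1-indexed offset 28 is 0-indexed offset 27.
U+1F470 → 4-byte form F0 9F 91 B0 at offsets 0–3.
U+70E91 → 4-byte form F1 B0 BA 91 at offsets 4–7.
U+5C3B1 → 4-byte form F1 9C 8E B1 at offsets 8–11.
U+0DAA → 3-byte form E0 B6 AA at offsets 12–14.
U+30D2 → 3-byte form E3 83 92 at offsets 15–17.
U+E7AB → 3-byte form EE 9E AB at offsets 18–20.
U+3CA9B → 4-byte form F0 BC AA 9B at offsets 21–24.
U+25A3 → 3-byte form E2 96 A3 at offsets 25–27.
Offset 27 falls in char 8's range; it's byte 3 of E2 96 A3 = 0xA3.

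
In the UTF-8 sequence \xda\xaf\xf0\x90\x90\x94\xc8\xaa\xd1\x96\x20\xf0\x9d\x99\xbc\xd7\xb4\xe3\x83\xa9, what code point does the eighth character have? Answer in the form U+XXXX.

Offset 0: leading byte 0xDA = 11011010 → 2-byte char #1 = DA AF.
Offset 2: leading byte 0xF0 = 11110000 → 4-byte char #2 = F0 90 90 94.
Offset 6: leading byte 0xC8 = 11001000 → 2-byte char #3 = C8 AA.
Offset 8: leading byte 0xD1 = 11010001 → 2-byte char #4 = D1 96.
Offset 10: leading byte 0x20 = 00100000 → 1-byte char #5 = 20.
Offset 11: leading byte 0xF0 = 11110000 → 4-byte char #6 = F0 9D 99 BC.
Offset 15: leading byte 0xD7 = 11010111 → 2-byte char #7 = D7 B4.
Offset 17: leading byte 0xE3 = 11100011 → 3-byte char #8 = E3 83 A9.
Leading byte 0xE3 = 11100011 matches 1110xxxx → 3-byte sequence.
Byte 1: 0xE3 = 11100011, payload 0011 (4 bits).
Byte 2: 0x83 = 10000011 (10xxxxxx ✓), payload 000011.
Byte 3: 0xA9 = 10101001 (10xxxxxx ✓), payload 101001.
Concatenate: 0011000011101001 = 0x30E9 (16 bits → U+30E9).

U+30E9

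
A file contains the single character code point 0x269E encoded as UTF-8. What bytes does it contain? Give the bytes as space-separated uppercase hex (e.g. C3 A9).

E2 9A 9E

U+269E = 0x269E = 9886 decimal. In range U+0800–U+FFFF → 3-byte form: 1110xxxx 10xxxxxx 10xxxxxx.
Binary (16 bits): 0010011010011110.
Split 4+6+6: 0010 | 011010 | 011110.
Byte 1: 11100010 = 0xE2.
Byte 2: 10011010 = 0x9A.
Byte 3: 10011110 = 0x9E.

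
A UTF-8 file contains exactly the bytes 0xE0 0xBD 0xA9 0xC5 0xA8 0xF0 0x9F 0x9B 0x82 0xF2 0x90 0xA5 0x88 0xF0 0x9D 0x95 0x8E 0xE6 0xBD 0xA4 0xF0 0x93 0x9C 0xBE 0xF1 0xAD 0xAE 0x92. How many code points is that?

Byte at offset 0: 0xE0 = 11100000 → 3-byte char (#1). Advance 3.
Byte at offset 3: 0xC5 = 11000101 → 2-byte char (#2). Advance 2.
Byte at offset 5: 0xF0 = 11110000 → 4-byte char (#3). Advance 4.
Byte at offset 9: 0xF2 = 11110010 → 4-byte char (#4). Advance 4.
Byte at offset 13: 0xF0 = 11110000 → 4-byte char (#5). Advance 4.
Byte at offset 17: 0xE6 = 11100110 → 3-byte char (#6). Advance 3.
Byte at offset 20: 0xF0 = 11110000 → 4-byte char (#7). Advance 4.
Byte at offset 24: 0xF1 = 11110001 → 4-byte char (#8). Advance 4.
Reached end at offset 28 after 8 code points.

8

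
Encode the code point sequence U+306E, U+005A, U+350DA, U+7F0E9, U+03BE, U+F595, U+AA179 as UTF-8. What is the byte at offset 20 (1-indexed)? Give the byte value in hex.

0x85

1-indexed offset 20 is 0-indexed offset 19.
U+306E → 3-byte form E3 81 AE at offsets 0–2.
U+005A → 1-byte form 5A at offsets 3–3.
U+350DA → 4-byte form F0 B5 83 9A at offsets 4–7.
U+7F0E9 → 4-byte form F1 BF 83 A9 at offsets 8–11.
U+03BE → 2-byte form CE BE at offsets 12–13.
U+F595 → 3-byte form EF 96 95 at offsets 14–16.
U+AA179 → 4-byte form F2 AA 85 B9 at offsets 17–20.
Offset 19 falls in char 7's range; it's byte 3 of F2 AA 85 B9 = 0x85.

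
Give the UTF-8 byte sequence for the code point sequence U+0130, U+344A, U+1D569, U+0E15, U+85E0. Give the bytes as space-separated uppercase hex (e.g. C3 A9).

U+0130: 2-byte form → C4 B0.
U+344A: 3-byte form → E3 91 8A.
U+1D569: 4-byte form → F0 9D 95 A9.
U+0E15: 3-byte form → E0 B8 95.
U+85E0: 3-byte form → E8 97 A0.
Concatenated (15 bytes): C4 B0 E3 91 8A F0 9D 95 A9 E0 B8 95 E8 97 A0.

C4 B0 E3 91 8A F0 9D 95 A9 E0 B8 95 E8 97 A0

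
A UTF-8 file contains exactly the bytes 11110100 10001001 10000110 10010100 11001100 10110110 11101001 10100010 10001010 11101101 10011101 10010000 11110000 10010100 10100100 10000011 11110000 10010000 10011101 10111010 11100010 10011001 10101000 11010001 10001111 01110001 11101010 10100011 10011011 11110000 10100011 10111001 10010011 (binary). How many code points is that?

11

Byte at offset 0: 0xF4 = 11110100 → 4-byte char (#1). Advance 4.
Byte at offset 4: 0xCC = 11001100 → 2-byte char (#2). Advance 2.
Byte at offset 6: 0xE9 = 11101001 → 3-byte char (#3). Advance 3.
Byte at offset 9: 0xED = 11101101 → 3-byte char (#4). Advance 3.
Byte at offset 12: 0xF0 = 11110000 → 4-byte char (#5). Advance 4.
Byte at offset 16: 0xF0 = 11110000 → 4-byte char (#6). Advance 4.
Byte at offset 20: 0xE2 = 11100010 → 3-byte char (#7). Advance 3.
Byte at offset 23: 0xD1 = 11010001 → 2-byte char (#8). Advance 2.
Byte at offset 25: 0x71 = 01110001 → 1-byte char (#9). Advance 1.
Byte at offset 26: 0xEA = 11101010 → 3-byte char (#10). Advance 3.
Byte at offset 29: 0xF0 = 11110000 → 4-byte char (#11). Advance 4.
Reached end at offset 33 after 11 code points.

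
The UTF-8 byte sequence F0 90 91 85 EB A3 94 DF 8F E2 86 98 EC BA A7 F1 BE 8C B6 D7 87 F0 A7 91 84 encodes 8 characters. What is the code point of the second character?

Offset 0: leading byte 0xF0 = 11110000 → 4-byte char #1 = F0 90 91 85.
Offset 4: leading byte 0xEB = 11101011 → 3-byte char #2 = EB A3 94.
Leading byte 0xEB = 11101011 matches 1110xxxx → 3-byte sequence.
Byte 1: 0xEB = 11101011, payload 1011 (4 bits).
Byte 2: 0xA3 = 10100011 (10xxxxxx ✓), payload 100011.
Byte 3: 0x94 = 10010100 (10xxxxxx ✓), payload 010100.
Concatenate: 1011100011010100 = 0xB8D4 (16 bits → U+B8D4).

U+B8D4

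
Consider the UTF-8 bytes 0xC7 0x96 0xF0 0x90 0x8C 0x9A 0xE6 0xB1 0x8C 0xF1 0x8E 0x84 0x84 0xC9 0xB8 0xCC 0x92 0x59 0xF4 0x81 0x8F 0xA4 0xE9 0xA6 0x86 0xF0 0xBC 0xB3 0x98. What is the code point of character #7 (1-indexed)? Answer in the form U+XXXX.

U+0059

Offset 0: leading byte 0xC7 = 11000111 → 2-byte char #1 = C7 96.
Offset 2: leading byte 0xF0 = 11110000 → 4-byte char #2 = F0 90 8C 9A.
Offset 6: leading byte 0xE6 = 11100110 → 3-byte char #3 = E6 B1 8C.
Offset 9: leading byte 0xF1 = 11110001 → 4-byte char #4 = F1 8E 84 84.
Offset 13: leading byte 0xC9 = 11001001 → 2-byte char #5 = C9 B8.
Offset 15: leading byte 0xCC = 11001100 → 2-byte char #6 = CC 92.
Offset 17: leading byte 0x59 = 01011001 → 1-byte char #7 = 59.
Leading byte 0x59 = 01011001 matches 0xxxxxxx → 1-byte sequence.
Byte 1: 0x59 = 01011001, payload 1011001 (7 bits).
Concatenate: 1011001 = 0x59 (7 bits → U+0059).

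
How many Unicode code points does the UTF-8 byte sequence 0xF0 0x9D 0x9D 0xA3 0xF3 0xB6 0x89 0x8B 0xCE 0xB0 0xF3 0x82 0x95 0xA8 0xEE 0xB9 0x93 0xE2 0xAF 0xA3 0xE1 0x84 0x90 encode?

7

Byte at offset 0: 0xF0 = 11110000 → 4-byte char (#1). Advance 4.
Byte at offset 4: 0xF3 = 11110011 → 4-byte char (#2). Advance 4.
Byte at offset 8: 0xCE = 11001110 → 2-byte char (#3). Advance 2.
Byte at offset 10: 0xF3 = 11110011 → 4-byte char (#4). Advance 4.
Byte at offset 14: 0xEE = 11101110 → 3-byte char (#5). Advance 3.
Byte at offset 17: 0xE2 = 11100010 → 3-byte char (#6). Advance 3.
Byte at offset 20: 0xE1 = 11100001 → 3-byte char (#7). Advance 3.
Reached end at offset 23 after 7 code points.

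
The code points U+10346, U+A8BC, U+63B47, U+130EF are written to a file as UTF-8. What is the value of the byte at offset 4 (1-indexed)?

0x86

1-indexed offset 4 is 0-indexed offset 3.
U+10346 → 4-byte form F0 90 8D 86 at offsets 0–3.
Offset 3 falls in char 1's range; it's byte 4 of F0 90 8D 86 = 0x86.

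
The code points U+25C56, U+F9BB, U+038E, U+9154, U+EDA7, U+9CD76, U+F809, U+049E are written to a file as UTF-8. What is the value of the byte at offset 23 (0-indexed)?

U+25C56 → 4-byte form F0 A5 B1 96 at offsets 0–3.
U+F9BB → 3-byte form EF A6 BB at offsets 4–6.
U+038E → 2-byte form CE 8E at offsets 7–8.
U+9154 → 3-byte form E9 85 94 at offsets 9–11.
U+EDA7 → 3-byte form EE B6 A7 at offsets 12–14.
U+9CD76 → 4-byte form F2 9C B5 B6 at offsets 15–18.
U+F809 → 3-byte form EF A0 89 at offsets 19–21.
U+049E → 2-byte form D2 9E at offsets 22–23.
Offset 23 falls in char 8's range; it's byte 2 of D2 9E = 0x9E.

0x9E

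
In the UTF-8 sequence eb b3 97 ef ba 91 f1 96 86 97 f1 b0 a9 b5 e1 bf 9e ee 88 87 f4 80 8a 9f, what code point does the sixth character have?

U+E207

Offset 0: leading byte 0xEB = 11101011 → 3-byte char #1 = EB B3 97.
Offset 3: leading byte 0xEF = 11101111 → 3-byte char #2 = EF BA 91.
Offset 6: leading byte 0xF1 = 11110001 → 4-byte char #3 = F1 96 86 97.
Offset 10: leading byte 0xF1 = 11110001 → 4-byte char #4 = F1 B0 A9 B5.
Offset 14: leading byte 0xE1 = 11100001 → 3-byte char #5 = E1 BF 9E.
Offset 17: leading byte 0xEE = 11101110 → 3-byte char #6 = EE 88 87.
Leading byte 0xEE = 11101110 matches 1110xxxx → 3-byte sequence.
Byte 1: 0xEE = 11101110, payload 1110 (4 bits).
Byte 2: 0x88 = 10001000 (10xxxxxx ✓), payload 001000.
Byte 3: 0x87 = 10000111 (10xxxxxx ✓), payload 000111.
Concatenate: 1110001000000111 = 0xE207 (16 bits → U+E207).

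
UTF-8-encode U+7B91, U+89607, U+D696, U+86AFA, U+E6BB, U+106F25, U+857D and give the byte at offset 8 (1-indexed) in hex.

1-indexed offset 8 is 0-indexed offset 7.
U+7B91 → 3-byte form E7 AE 91 at offsets 0–2.
U+89607 → 4-byte form F2 89 98 87 at offsets 3–6.
U+D696 → 3-byte form ED 9A 96 at offsets 7–9.
Offset 7 falls in char 3's range; it's byte 1 of ED 9A 96 = 0xED.

0xED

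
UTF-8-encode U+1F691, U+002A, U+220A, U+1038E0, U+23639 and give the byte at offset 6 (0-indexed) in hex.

0x88

U+1F691 → 4-byte form F0 9F 9A 91 at offsets 0–3.
U+002A → 1-byte form 2A at offsets 4–4.
U+220A → 3-byte form E2 88 8A at offsets 5–7.
Offset 6 falls in char 3's range; it's byte 2 of E2 88 8A = 0x88.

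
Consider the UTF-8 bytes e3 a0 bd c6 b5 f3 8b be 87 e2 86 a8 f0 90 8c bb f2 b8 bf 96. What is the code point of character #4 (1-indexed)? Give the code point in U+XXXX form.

U+21A8

Offset 0: leading byte 0xE3 = 11100011 → 3-byte char #1 = E3 A0 BD.
Offset 3: leading byte 0xC6 = 11000110 → 2-byte char #2 = C6 B5.
Offset 5: leading byte 0xF3 = 11110011 → 4-byte char #3 = F3 8B BE 87.
Offset 9: leading byte 0xE2 = 11100010 → 3-byte char #4 = E2 86 A8.
Leading byte 0xE2 = 11100010 matches 1110xxxx → 3-byte sequence.
Byte 1: 0xE2 = 11100010, payload 0010 (4 bits).
Byte 2: 0x86 = 10000110 (10xxxxxx ✓), payload 000110.
Byte 3: 0xA8 = 10101000 (10xxxxxx ✓), payload 101000.
Concatenate: 0010000110101000 = 0x21A8 (16 bits → U+21A8).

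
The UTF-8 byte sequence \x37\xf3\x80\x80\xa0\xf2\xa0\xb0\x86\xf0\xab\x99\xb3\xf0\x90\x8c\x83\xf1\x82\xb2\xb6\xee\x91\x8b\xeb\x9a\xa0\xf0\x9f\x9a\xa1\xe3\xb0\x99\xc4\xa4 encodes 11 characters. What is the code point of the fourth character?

U+2B673

Offset 0: leading byte 0x37 = 00110111 → 1-byte char #1 = 37.
Offset 1: leading byte 0xF3 = 11110011 → 4-byte char #2 = F3 80 80 A0.
Offset 5: leading byte 0xF2 = 11110010 → 4-byte char #3 = F2 A0 B0 86.
Offset 9: leading byte 0xF0 = 11110000 → 4-byte char #4 = F0 AB 99 B3.
Leading byte 0xF0 = 11110000 matches 11110xxx → 4-byte sequence.
Byte 1: 0xF0 = 11110000, payload 000 (3 bits).
Byte 2: 0xAB = 10101011 (10xxxxxx ✓), payload 101011.
Byte 3: 0x99 = 10011001 (10xxxxxx ✓), payload 011001.
Byte 4: 0xB3 = 10110011 (10xxxxxx ✓), payload 110011.
Concatenate: 000101011011001110011 = 0x2B673 (21 bits → U+2B673).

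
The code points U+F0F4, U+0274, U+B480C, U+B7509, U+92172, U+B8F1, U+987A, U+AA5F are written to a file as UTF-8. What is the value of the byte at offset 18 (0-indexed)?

0xA3

U+F0F4 → 3-byte form EF 83 B4 at offsets 0–2.
U+0274 → 2-byte form C9 B4 at offsets 3–4.
U+B480C → 4-byte form F2 B4 A0 8C at offsets 5–8.
U+B7509 → 4-byte form F2 B7 94 89 at offsets 9–12.
U+92172 → 4-byte form F2 92 85 B2 at offsets 13–16.
U+B8F1 → 3-byte form EB A3 B1 at offsets 17–19.
Offset 18 falls in char 6's range; it's byte 2 of EB A3 B1 = 0xA3.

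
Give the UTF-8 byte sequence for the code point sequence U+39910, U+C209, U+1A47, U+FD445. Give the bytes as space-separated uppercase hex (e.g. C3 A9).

U+39910: 4-byte form → F0 B9 A4 90.
U+C209: 3-byte form → EC 88 89.
U+1A47: 3-byte form → E1 A9 87.
U+FD445: 4-byte form → F3 BD 91 85.
Concatenated (14 bytes): F0 B9 A4 90 EC 88 89 E1 A9 87 F3 BD 91 85.

F0 B9 A4 90 EC 88 89 E1 A9 87 F3 BD 91 85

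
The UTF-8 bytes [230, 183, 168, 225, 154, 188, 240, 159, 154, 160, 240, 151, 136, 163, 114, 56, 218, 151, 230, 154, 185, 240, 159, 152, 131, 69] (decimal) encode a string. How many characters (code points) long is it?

Byte at offset 0: 0xE6 = 11100110 → 3-byte char (#1). Advance 3.
Byte at offset 3: 0xE1 = 11100001 → 3-byte char (#2). Advance 3.
Byte at offset 6: 0xF0 = 11110000 → 4-byte char (#3). Advance 4.
Byte at offset 10: 0xF0 = 11110000 → 4-byte char (#4). Advance 4.
Byte at offset 14: 0x72 = 01110010 → 1-byte char (#5). Advance 1.
Byte at offset 15: 0x38 = 00111000 → 1-byte char (#6). Advance 1.
Byte at offset 16: 0xDA = 11011010 → 2-byte char (#7). Advance 2.
Byte at offset 18: 0xE6 = 11100110 → 3-byte char (#8). Advance 3.
Byte at offset 21: 0xF0 = 11110000 → 4-byte char (#9). Advance 4.
Byte at offset 25: 0x45 = 01000101 → 1-byte char (#10). Advance 1.
Reached end at offset 26 after 10 code points.

10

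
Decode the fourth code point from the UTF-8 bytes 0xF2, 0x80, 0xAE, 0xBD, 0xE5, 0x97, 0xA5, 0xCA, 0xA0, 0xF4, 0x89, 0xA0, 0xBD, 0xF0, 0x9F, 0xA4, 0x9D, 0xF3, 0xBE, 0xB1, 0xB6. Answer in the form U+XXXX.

Offset 0: leading byte 0xF2 = 11110010 → 4-byte char #1 = F2 80 AE BD.
Offset 4: leading byte 0xE5 = 11100101 → 3-byte char #2 = E5 97 A5.
Offset 7: leading byte 0xCA = 11001010 → 2-byte char #3 = CA A0.
Offset 9: leading byte 0xF4 = 11110100 → 4-byte char #4 = F4 89 A0 BD.
Leading byte 0xF4 = 11110100 matches 11110xxx → 4-byte sequence.
Byte 1: 0xF4 = 11110100, payload 100 (3 bits).
Byte 2: 0x89 = 10001001 (10xxxxxx ✓), payload 001001.
Byte 3: 0xA0 = 10100000 (10xxxxxx ✓), payload 100000.
Byte 4: 0xBD = 10111101 (10xxxxxx ✓), payload 111101.
Concatenate: 100001001100000111101 = 0x10983D (21 bits → U+10983D).

U+10983D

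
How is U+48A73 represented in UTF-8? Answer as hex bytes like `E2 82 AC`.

U+48A73 = 0x48A73 = 297587 decimal. In range U+10000–U+10FFFF → 4-byte form: 11110xxx 10xxxxxx 10xxxxxx 10xxxxxx.
Binary (21 bits): 001001000101001110011.
Split 3+6+6+6: 001 | 001000 | 101001 | 110011.
Byte 1: 11110001 = 0xF1.
Byte 2: 10001000 = 0x88.
Byte 3: 10101001 = 0xA9.
Byte 4: 10110011 = 0xB3.

F1 88 A9 B3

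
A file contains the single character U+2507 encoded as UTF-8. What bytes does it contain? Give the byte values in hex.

U+2507 = 0x2507 = 9479 decimal. In range U+0800–U+FFFF → 3-byte form: 1110xxxx 10xxxxxx 10xxxxxx.
Binary (16 bits): 0010010100000111.
Split 4+6+6: 0010 | 010100 | 000111.
Byte 1: 11100010 = 0xE2.
Byte 2: 10010100 = 0x94.
Byte 3: 10000111 = 0x87.

E2 94 87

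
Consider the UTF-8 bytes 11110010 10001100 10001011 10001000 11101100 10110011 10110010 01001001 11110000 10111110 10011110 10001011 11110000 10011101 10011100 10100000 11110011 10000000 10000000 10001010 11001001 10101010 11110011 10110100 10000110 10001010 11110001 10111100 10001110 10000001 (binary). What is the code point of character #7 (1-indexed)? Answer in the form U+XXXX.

Offset 0: leading byte 0xF2 = 11110010 → 4-byte char #1 = F2 8C 8B 88.
Offset 4: leading byte 0xEC = 11101100 → 3-byte char #2 = EC B3 B2.
Offset 7: leading byte 0x49 = 01001001 → 1-byte char #3 = 49.
Offset 8: leading byte 0xF0 = 11110000 → 4-byte char #4 = F0 BE 9E 8B.
Offset 12: leading byte 0xF0 = 11110000 → 4-byte char #5 = F0 9D 9C A0.
Offset 16: leading byte 0xF3 = 11110011 → 4-byte char #6 = F3 80 80 8A.
Offset 20: leading byte 0xC9 = 11001001 → 2-byte char #7 = C9 AA.
Leading byte 0xC9 = 11001001 matches 110xxxxx → 2-byte sequence.
Byte 1: 0xC9 = 11001001, payload 01001 (5 bits).
Byte 2: 0xAA = 10101010 (10xxxxxx ✓), payload 101010.
Concatenate: 01001101010 = 0x26A (11 bits → U+026A).

U+026A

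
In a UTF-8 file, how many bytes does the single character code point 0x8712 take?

3

U+8712 = 0x8712. UTF-8 uses 1 byte below 0x80, 2 below 0x800, 3 below 0x10000, 4 up to 0x10FFFF. 0x8712 is in U+0800–U+FFFF → 3 bytes.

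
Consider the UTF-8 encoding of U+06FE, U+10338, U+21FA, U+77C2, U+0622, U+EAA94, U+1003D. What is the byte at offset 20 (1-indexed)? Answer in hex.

0x90

1-indexed offset 20 is 0-indexed offset 19.
U+06FE → 2-byte form DB BE at offsets 0–1.
U+10338 → 4-byte form F0 90 8C B8 at offsets 2–5.
U+21FA → 3-byte form E2 87 BA at offsets 6–8.
U+77C2 → 3-byte form E7 9F 82 at offsets 9–11.
U+0622 → 2-byte form D8 A2 at offsets 12–13.
U+EAA94 → 4-byte form F3 AA AA 94 at offsets 14–17.
U+1003D → 4-byte form F0 90 80 BD at offsets 18–21.
Offset 19 falls in char 7's range; it's byte 2 of F0 90 80 BD = 0x90.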